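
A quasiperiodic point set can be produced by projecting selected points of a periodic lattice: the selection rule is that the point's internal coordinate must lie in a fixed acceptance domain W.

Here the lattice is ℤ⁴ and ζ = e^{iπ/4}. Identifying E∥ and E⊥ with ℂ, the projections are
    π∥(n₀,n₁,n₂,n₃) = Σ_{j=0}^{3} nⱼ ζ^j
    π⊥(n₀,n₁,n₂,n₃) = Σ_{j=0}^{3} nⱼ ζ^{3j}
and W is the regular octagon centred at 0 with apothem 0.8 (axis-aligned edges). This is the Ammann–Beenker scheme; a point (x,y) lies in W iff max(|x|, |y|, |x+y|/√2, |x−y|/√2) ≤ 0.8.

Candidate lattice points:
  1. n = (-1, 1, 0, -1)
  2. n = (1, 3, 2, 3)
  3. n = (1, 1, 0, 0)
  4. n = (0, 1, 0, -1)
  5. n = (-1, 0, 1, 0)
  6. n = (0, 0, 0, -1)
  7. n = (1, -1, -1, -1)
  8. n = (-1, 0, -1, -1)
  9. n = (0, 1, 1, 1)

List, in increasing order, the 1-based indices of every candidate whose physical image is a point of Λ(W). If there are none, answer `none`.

3, 9

Internal map: ζ^{3j} for j=0..3 gives (1,0), (−√2/2,√2/2), (0,−1), (√2/2,√2/2).
#1 (-1, 1, 0, -1): internal (-2.41421, 0.00000); octagon support 2.41421 vs apothem 0.8 → ∉ W
#2 (1, 3, 2, 3): internal (1.00000, 2.24264); octagon support 2.29289 vs apothem 0.8 → ∉ W
#3 (1, 1, 0, 0): internal (0.29289, 0.70711); octagon support 0.70711 vs apothem 0.8 → ∈ W
#4 (0, 1, 0, -1): internal (-1.41421, 0.00000); octagon support 1.41421 vs apothem 0.8 → ∉ W
#5 (-1, 0, 1, 0): internal (-1.00000, -1.00000); octagon support 1.41421 vs apothem 0.8 → ∉ W
#6 (0, 0, 0, -1): internal (-0.70711, -0.70711); octagon support 1.00000 vs apothem 0.8 → ∉ W
#7 (1, -1, -1, -1): internal (1.00000, -0.41421); octagon support 1.00000 vs apothem 0.8 → ∉ W
#8 (-1, 0, -1, -1): internal (-1.70711, 0.29289); octagon support 1.70711 vs apothem 0.8 → ∉ W
#9 (0, 1, 1, 1): internal (0.00000, 0.41421); octagon support 0.41421 vs apothem 0.8 → ∈ W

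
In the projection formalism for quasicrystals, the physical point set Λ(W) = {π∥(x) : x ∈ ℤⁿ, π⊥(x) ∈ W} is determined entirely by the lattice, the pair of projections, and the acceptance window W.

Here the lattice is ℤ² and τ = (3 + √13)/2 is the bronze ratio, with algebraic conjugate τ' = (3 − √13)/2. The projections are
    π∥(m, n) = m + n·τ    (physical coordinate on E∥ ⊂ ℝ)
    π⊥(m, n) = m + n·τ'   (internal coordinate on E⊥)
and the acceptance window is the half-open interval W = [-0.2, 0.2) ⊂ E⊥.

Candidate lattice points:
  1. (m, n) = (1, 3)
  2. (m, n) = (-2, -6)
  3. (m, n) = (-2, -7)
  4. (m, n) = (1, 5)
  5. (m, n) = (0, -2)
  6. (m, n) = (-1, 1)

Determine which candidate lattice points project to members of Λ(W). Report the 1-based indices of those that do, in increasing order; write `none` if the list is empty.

1, 2, 3

Numerically τ ≈ 3.30278 and τ' = −1/τ ≈ -0.30278.
candidate 1: (m,n)=(1,3) → π∥ = 1+3·τ ≈ 10.90833, π⊥ = 1+3·τ' ≈ 0.09167 ∈ [-0.2, 0.2) ⇒ IN Λ
candidate 2: (m,n)=(-2,-6) → π∥ = -2-6·τ ≈ -21.81665, π⊥ = -2-6·τ' ≈ -0.18335 ∈ [-0.2, 0.2) ⇒ IN Λ
candidate 3: (m,n)=(-2,-7) → π∥ = -2-7·τ ≈ -25.11943, π⊥ = -2-7·τ' ≈ 0.11943 ∈ [-0.2, 0.2) ⇒ IN Λ
candidate 4: (m,n)=(1,5) → π∥ = 1+5·τ ≈ 17.51388, π⊥ = 1+5·τ' ≈ -0.51388 ∉ [-0.2, 0.2) ⇒ out
candidate 5: (m,n)=(0,-2) → π∥ = 0-2·τ ≈ -6.60555, π⊥ = 0-2·τ' ≈ 0.60555 ∉ [-0.2, 0.2) ⇒ out
candidate 6: (m,n)=(-1,1) → π∥ = -1+1·τ ≈ 2.30278, π⊥ = -1+1·τ' ≈ -1.30278 ∉ [-0.2, 0.2) ⇒ out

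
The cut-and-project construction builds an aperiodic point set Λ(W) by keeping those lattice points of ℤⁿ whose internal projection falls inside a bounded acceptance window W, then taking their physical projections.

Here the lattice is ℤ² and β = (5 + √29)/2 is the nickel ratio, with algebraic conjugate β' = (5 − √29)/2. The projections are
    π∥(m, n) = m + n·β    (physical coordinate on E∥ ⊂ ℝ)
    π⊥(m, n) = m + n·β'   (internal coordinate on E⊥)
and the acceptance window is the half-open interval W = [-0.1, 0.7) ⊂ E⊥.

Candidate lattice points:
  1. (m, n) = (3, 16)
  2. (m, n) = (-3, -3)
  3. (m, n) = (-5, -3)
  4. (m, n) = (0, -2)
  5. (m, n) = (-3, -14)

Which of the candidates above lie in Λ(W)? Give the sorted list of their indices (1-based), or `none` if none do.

1, 4

β' = (5−√29)/2 ≈ -0.19258.
[1] lift (3,16): star map gives -0.08132; window check -0.1 ≤ -0.08132 < 0.7 is true → IN Λ
[2] lift (-3,-3): star map gives -2.42225; window check -0.1 ≤ -2.42225 < 0.7 is false → out
[3] lift (-5,-3): star map gives -4.42225; window check -0.1 ≤ -4.42225 < 0.7 is false → out
[4] lift (0,-2): star map gives 0.38516; window check -0.1 ≤ 0.38516 < 0.7 is true → IN Λ
[5] lift (-3,-14): star map gives -0.30385; window check -0.1 ≤ -0.30385 < 0.7 is false → out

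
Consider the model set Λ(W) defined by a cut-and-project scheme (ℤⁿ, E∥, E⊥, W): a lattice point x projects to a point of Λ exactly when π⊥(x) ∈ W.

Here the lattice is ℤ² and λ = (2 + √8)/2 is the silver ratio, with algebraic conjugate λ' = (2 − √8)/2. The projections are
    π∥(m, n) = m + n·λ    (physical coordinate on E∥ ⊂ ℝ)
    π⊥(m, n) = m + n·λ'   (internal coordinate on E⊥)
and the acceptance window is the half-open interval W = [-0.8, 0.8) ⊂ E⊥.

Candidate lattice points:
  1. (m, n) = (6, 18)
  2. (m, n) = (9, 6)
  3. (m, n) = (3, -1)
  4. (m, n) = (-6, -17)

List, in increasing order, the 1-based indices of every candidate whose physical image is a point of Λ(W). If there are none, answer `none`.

Compute λ' = (2−√8)/2 = -0.414214, so π⊥(m,n) = m -0.414214·n.
[1] lift (6,18): star map gives -1.455844; window check -0.8 ≤ -1.455844 < 0.8 is false → out
[2] lift (9,6): star map gives 6.514719; window check -0.8 ≤ 6.514719 < 0.8 is false → out
[3] lift (3,-1): star map gives 3.414214; window check -0.8 ≤ 3.414214 < 0.8 is false → out
[4] lift (-6,-17): star map gives 1.041631; window check -0.8 ≤ 1.041631 < 0.8 is false → out

none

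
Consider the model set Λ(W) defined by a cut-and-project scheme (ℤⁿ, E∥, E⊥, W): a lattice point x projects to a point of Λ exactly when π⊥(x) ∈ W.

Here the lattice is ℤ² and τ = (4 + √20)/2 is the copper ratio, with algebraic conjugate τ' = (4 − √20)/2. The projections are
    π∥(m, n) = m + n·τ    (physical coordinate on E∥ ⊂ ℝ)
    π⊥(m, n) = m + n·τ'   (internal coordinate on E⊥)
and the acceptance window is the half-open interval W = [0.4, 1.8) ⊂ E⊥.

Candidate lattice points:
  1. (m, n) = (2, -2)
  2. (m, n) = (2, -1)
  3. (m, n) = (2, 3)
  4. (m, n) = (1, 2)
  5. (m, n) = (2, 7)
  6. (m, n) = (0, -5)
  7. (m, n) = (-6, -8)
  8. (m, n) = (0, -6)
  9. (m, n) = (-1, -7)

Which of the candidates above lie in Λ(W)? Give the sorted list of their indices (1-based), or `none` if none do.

3, 4, 6, 8, 9

Numerically τ ≈ 4.2361 and τ' = −1/τ ≈ -0.2361.
#1 (2,-2): internal coord 2 + (-2)·τ' = +2.4721; +2.4721 ∉ [0.4, 1.8) → out
#2 (2,-1): internal coord 2 + (-1)·τ' = +2.2361; +2.2361 ∉ [0.4, 1.8) → out
#3 (2,3): internal coord 2 + (3)·τ' = +1.2918; +1.2918 ∈ [0.4, 1.8) → IN Λ
#4 (1,2): internal coord 1 + (2)·τ' = +0.5279; +0.5279 ∈ [0.4, 1.8) → IN Λ
#5 (2,7): internal coord 2 + (7)·τ' = +0.3475; +0.3475 ∉ [0.4, 1.8) → out
#6 (0,-5): internal coord 0 + (-5)·τ' = +1.1803; +1.1803 ∈ [0.4, 1.8) → IN Λ
#7 (-6,-8): internal coord -6 + (-8)·τ' = -4.1115; -4.1115 ∉ [0.4, 1.8) → out
#8 (0,-6): internal coord 0 + (-6)·τ' = +1.4164; +1.4164 ∈ [0.4, 1.8) → IN Λ
#9 (-1,-7): internal coord -1 + (-7)·τ' = +0.6525; +0.6525 ∈ [0.4, 1.8) → IN Λ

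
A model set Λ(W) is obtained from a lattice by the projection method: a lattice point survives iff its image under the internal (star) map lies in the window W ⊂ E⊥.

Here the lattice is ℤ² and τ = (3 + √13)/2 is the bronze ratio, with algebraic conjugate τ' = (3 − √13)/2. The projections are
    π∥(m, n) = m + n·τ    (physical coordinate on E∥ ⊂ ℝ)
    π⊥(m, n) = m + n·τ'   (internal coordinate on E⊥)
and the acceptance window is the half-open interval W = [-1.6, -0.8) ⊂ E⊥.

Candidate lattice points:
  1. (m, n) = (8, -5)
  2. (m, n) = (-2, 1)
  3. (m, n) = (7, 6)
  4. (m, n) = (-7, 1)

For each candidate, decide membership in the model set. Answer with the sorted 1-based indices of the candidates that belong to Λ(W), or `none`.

none

Compute τ' = (3−√13)/2 = -0.30278, so π⊥(m,n) = m -0.30278·n.
[1] lift (8,-5): star map gives 9.51388; window check -1.6 ≤ 9.51388 < -0.8 is false → out
[2] lift (-2,1): star map gives -2.30278; window check -1.6 ≤ -2.30278 < -0.8 is false → out
[3] lift (7,6): star map gives 5.18335; window check -1.6 ≤ 5.18335 < -0.8 is false → out
[4] lift (-7,1): star map gives -7.30278; window check -1.6 ≤ -7.30278 < -0.8 is false → out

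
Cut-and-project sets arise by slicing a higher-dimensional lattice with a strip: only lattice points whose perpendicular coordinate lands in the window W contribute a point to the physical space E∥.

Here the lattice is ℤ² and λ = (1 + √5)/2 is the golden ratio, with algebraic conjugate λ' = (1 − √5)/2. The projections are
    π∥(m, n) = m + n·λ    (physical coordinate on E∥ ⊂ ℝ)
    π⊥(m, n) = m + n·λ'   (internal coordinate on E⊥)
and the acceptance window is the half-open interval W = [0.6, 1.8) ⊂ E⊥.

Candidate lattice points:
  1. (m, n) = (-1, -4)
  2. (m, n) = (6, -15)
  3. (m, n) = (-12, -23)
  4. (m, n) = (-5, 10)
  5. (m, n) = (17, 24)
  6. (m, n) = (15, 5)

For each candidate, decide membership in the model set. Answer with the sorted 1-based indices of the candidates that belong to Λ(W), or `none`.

Compute λ' = (1−√5)/2 = -0.61803, so π⊥(m,n) = m -0.61803·n.
#1 (-1,-4): internal coord -1 + (-4)·λ' = +1.47214; +1.47214 ∈ [0.6, 1.8) → IN Λ
#2 (6,-15): internal coord 6 + (-15)·λ' = +15.27051; +15.27051 ∉ [0.6, 1.8) → out
#3 (-12,-23): internal coord -12 + (-23)·λ' = +2.21478; +2.21478 ∉ [0.6, 1.8) → out
#4 (-5,10): internal coord -5 + (10)·λ' = -11.18034; -11.18034 ∉ [0.6, 1.8) → out
#5 (17,24): internal coord 17 + (24)·λ' = +2.16718; +2.16718 ∉ [0.6, 1.8) → out
#6 (15,5): internal coord 15 + (5)·λ' = +11.90983; +11.90983 ∉ [0.6, 1.8) → out

1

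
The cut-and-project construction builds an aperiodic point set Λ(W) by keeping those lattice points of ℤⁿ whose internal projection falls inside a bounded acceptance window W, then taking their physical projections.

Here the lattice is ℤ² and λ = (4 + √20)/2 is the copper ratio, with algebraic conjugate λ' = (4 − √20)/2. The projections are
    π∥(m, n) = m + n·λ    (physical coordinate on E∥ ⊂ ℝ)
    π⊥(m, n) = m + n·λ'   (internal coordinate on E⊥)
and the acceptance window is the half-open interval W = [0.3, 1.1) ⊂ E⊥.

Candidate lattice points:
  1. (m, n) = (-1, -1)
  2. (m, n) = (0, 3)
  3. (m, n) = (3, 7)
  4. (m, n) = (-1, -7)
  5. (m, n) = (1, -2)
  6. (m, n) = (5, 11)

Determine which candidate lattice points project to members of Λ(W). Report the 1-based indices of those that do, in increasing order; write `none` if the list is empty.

4

λ' = (4−√20)/2 ≈ -0.236068.
#1 (-1,-1): internal coord -1 + (-1)·λ' = -0.763932; -0.763932 ∉ [0.3, 1.1) → out
#2 (0,3): internal coord 0 + (3)·λ' = -0.708204; -0.708204 ∉ [0.3, 1.1) → out
#3 (3,7): internal coord 3 + (7)·λ' = +1.347524; +1.347524 ∉ [0.3, 1.1) → out
#4 (-1,-7): internal coord -1 + (-7)·λ' = +0.652476; +0.652476 ∈ [0.3, 1.1) → IN Λ
#5 (1,-2): internal coord 1 + (-2)·λ' = +1.472136; +1.472136 ∉ [0.3, 1.1) → out
#6 (5,11): internal coord 5 + (11)·λ' = +2.403252; +2.403252 ∉ [0.3, 1.1) → out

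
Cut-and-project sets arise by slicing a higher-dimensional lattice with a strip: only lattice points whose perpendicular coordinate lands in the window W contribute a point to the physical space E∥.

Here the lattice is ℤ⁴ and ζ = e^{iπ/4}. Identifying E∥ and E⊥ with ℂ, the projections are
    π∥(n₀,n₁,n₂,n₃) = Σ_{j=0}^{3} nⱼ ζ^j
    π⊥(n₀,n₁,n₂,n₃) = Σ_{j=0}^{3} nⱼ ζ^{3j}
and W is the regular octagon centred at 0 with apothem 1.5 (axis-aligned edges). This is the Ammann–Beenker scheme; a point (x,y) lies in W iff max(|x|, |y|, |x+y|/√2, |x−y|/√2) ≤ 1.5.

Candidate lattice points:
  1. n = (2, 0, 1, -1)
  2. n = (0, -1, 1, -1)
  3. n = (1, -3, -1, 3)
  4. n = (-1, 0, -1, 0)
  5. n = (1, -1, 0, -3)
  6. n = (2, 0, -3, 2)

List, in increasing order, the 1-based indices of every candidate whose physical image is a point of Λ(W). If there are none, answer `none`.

π⊥(n) = n₀ + n₁ζ³ + n₂ζ⁶ + n₃ζ⁹ where ζ = e^{iπ/4}.
#1 (2, 0, 1, -1): internal (1.29289, -1.70711); octagon support 2.12132 vs apothem 1.5 → ∉ W
#2 (0, -1, 1, -1): internal (0.00000, -2.41421); octagon support 2.41421 vs apothem 1.5 → ∉ W
#3 (1, -3, -1, 3): internal (5.24264, 1.00000); octagon support 5.24264 vs apothem 1.5 → ∉ W
#4 (-1, 0, -1, 0): internal (-1.00000, 1.00000); octagon support 1.41421 vs apothem 1.5 → ∈ W
#5 (1, -1, 0, -3): internal (-0.41421, -2.82843); octagon support 2.82843 vs apothem 1.5 → ∉ W
#6 (2, 0, -3, 2): internal (3.41421, 4.41421); octagon support 5.53553 vs apothem 1.5 → ∉ W

4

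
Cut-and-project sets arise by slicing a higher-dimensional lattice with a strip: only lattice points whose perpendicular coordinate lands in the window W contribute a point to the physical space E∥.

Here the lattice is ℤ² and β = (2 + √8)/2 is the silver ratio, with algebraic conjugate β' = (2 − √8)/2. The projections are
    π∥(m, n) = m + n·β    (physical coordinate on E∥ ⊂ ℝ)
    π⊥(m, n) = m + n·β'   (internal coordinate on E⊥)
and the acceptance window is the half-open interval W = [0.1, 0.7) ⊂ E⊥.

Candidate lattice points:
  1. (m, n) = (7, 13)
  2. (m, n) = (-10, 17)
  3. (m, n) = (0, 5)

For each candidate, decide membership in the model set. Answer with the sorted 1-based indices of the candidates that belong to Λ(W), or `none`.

Compute β' = (2−√8)/2 = -0.4142, so π⊥(m,n) = m -0.4142·n.
candidate 1: (m,n)=(7,13) → π∥ = 7+13·β ≈ 38.3848, π⊥ = 7+13·β' ≈ 1.6152 ∉ [0.1, 0.7) ⇒ out
candidate 2: (m,n)=(-10,17) → π∥ = -10+17·β ≈ 31.0416, π⊥ = -10+17·β' ≈ -17.0416 ∉ [0.1, 0.7) ⇒ out
candidate 3: (m,n)=(0,5) → π∥ = 0+5·β ≈ 12.0711, π⊥ = 0+5·β' ≈ -2.0711 ∉ [0.1, 0.7) ⇒ out

none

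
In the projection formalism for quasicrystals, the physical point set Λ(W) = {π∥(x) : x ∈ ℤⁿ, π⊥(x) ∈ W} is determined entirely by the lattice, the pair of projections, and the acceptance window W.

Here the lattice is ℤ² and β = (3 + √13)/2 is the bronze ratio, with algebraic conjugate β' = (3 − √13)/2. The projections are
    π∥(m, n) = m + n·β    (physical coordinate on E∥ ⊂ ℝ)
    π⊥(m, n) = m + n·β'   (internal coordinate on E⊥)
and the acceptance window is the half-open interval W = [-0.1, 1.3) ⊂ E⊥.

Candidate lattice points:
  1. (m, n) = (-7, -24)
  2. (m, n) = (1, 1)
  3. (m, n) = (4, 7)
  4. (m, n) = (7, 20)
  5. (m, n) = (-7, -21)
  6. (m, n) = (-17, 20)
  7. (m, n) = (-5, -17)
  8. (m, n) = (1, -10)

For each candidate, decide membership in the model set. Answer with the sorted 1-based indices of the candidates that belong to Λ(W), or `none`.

1, 2, 4, 7

Numerically β ≈ 3.30278 and β' = −1/β ≈ -0.30278.
[1] lift (-7,-24): star map gives 0.26662; window check -0.1 ≤ 0.26662 < 1.3 is true → IN Λ
[2] lift (1,1): star map gives 0.69722; window check -0.1 ≤ 0.69722 < 1.3 is true → IN Λ
[3] lift (4,7): star map gives 1.88057; window check -0.1 ≤ 1.88057 < 1.3 is false → out
[4] lift (7,20): star map gives 0.94449; window check -0.1 ≤ 0.94449 < 1.3 is true → IN Λ
[5] lift (-7,-21): star map gives -0.64171; window check -0.1 ≤ -0.64171 < 1.3 is false → out
[6] lift (-17,20): star map gives -23.05551; window check -0.1 ≤ -23.05551 < 1.3 is false → out
[7] lift (-5,-17): star map gives 0.14719; window check -0.1 ≤ 0.14719 < 1.3 is true → IN Λ
[8] lift (1,-10): star map gives 4.02776; window check -0.1 ≤ 4.02776 < 1.3 is false → out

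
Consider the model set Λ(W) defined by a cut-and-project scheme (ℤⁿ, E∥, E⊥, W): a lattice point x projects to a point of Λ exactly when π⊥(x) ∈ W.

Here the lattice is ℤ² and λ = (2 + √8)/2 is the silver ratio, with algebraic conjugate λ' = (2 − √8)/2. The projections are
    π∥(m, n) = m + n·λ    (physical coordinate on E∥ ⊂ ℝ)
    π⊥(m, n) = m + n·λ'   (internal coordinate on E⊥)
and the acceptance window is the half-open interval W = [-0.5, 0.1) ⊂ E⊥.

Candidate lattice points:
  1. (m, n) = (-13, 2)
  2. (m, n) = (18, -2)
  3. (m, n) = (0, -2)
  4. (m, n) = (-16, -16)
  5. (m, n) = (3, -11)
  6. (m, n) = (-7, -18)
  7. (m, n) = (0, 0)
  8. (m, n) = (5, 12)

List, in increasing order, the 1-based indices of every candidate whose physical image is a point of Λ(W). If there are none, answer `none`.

Compute λ' = (2−√8)/2 = -0.414214, so π⊥(m,n) = m -0.414214·n.
candidate 1: (m,n)=(-13,2) → π∥ = -13+2·λ ≈ -8.171573, π⊥ = -13+2·λ' ≈ -13.828427 ∉ [-0.5, 0.1) ⇒ out
candidate 2: (m,n)=(18,-2) → π∥ = 18-2·λ ≈ 13.171573, π⊥ = 18-2·λ' ≈ 18.828427 ∉ [-0.5, 0.1) ⇒ out
candidate 3: (m,n)=(0,-2) → π∥ = 0-2·λ ≈ -4.828427, π⊥ = 0-2·λ' ≈ 0.828427 ∉ [-0.5, 0.1) ⇒ out
candidate 4: (m,n)=(-16,-16) → π∥ = -16-16·λ ≈ -54.627417, π⊥ = -16-16·λ' ≈ -9.372583 ∉ [-0.5, 0.1) ⇒ out
candidate 5: (m,n)=(3,-11) → π∥ = 3-11·λ ≈ -23.556349, π⊥ = 3-11·λ' ≈ 7.556349 ∉ [-0.5, 0.1) ⇒ out
candidate 6: (m,n)=(-7,-18) → π∥ = -7-18·λ ≈ -50.455844, π⊥ = -7-18·λ' ≈ 0.455844 ∉ [-0.5, 0.1) ⇒ out
candidate 7: (m,n)=(0,0) → π∥ = 0+0·λ ≈ 0.000000, π⊥ = 0+0·λ' ≈ 0.000000 ∈ [-0.5, 0.1) ⇒ IN Λ
candidate 8: (m,n)=(5,12) → π∥ = 5+12·λ ≈ 33.970563, π⊥ = 5+12·λ' ≈ 0.029437 ∈ [-0.5, 0.1) ⇒ IN Λ

7, 8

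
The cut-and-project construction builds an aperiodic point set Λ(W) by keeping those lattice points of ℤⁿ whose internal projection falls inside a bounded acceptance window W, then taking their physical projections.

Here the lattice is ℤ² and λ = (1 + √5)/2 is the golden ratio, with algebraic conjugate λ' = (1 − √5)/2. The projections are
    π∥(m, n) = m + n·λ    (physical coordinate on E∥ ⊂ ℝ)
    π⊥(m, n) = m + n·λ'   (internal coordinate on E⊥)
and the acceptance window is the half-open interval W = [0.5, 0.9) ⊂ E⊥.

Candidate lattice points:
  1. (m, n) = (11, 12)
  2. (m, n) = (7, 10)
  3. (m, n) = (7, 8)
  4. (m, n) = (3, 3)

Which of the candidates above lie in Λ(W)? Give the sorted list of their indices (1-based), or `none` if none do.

2

Numerically λ ≈ 1.618034 and λ' = −1/λ ≈ -0.618034.
candidate 1: (m,n)=(11,12) → π∥ = 11+12·λ ≈ 30.416408, π⊥ = 11+12·λ' ≈ 3.583592 ∉ [0.5, 0.9) ⇒ out
candidate 2: (m,n)=(7,10) → π∥ = 7+10·λ ≈ 23.180340, π⊥ = 7+10·λ' ≈ 0.819660 ∈ [0.5, 0.9) ⇒ IN Λ
candidate 3: (m,n)=(7,8) → π∥ = 7+8·λ ≈ 19.944272, π⊥ = 7+8·λ' ≈ 2.055728 ∉ [0.5, 0.9) ⇒ out
candidate 4: (m,n)=(3,3) → π∥ = 3+3·λ ≈ 7.854102, π⊥ = 3+3·λ' ≈ 1.145898 ∉ [0.5, 0.9) ⇒ out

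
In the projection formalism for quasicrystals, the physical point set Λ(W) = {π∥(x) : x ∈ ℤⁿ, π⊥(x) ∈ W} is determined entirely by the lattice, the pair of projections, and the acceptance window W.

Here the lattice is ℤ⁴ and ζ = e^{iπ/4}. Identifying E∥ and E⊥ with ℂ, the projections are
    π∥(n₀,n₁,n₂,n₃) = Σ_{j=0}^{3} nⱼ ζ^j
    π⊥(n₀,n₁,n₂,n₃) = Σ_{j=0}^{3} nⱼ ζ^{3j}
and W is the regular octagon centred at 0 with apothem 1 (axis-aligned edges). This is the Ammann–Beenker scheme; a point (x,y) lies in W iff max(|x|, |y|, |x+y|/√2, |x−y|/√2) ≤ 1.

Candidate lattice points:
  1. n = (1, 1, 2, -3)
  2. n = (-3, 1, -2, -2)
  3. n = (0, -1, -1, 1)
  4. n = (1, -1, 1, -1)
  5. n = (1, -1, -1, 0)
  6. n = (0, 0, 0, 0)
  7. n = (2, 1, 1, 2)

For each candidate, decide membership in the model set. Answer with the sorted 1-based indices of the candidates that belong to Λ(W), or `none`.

Internal map: ζ^{3j} for j=0..3 gives (1,0), (−√2/2,√2/2), (0,−1), (√2/2,√2/2).
candidate 1: n = (1, 1, 2, -3) → π⊥ ≈ (-1.828427, -3.414214); max(|x|,|y|,|x±y|/√2) = 3.707107 > 1 ⇒ ∉ W
candidate 2: n = (-3, 1, -2, -2) → π⊥ ≈ (-5.121320, +1.292893); max(|x|,|y|,|x±y|/√2) = 5.121320 > 1 ⇒ ∉ W
candidate 3: n = (0, -1, -1, 1) → π⊥ ≈ (+1.414214, +1.000000); max(|x|,|y|,|x±y|/√2) = 1.707107 > 1 ⇒ ∉ W
candidate 4: n = (1, -1, 1, -1) → π⊥ ≈ (+1.000000, -2.414214); max(|x|,|y|,|x±y|/√2) = 2.414214 > 1 ⇒ ∉ W
candidate 5: n = (1, -1, -1, 0) → π⊥ ≈ (+1.707107, +0.292893); max(|x|,|y|,|x±y|/√2) = 1.707107 > 1 ⇒ ∉ W
candidate 6: n = (0, 0, 0, 0) → π⊥ ≈ (+0.000000, +0.000000); max(|x|,|y|,|x±y|/√2) = 0.000000 ≤ 1 ⇒ ∈ W
candidate 7: n = (2, 1, 1, 2) → π⊥ ≈ (+2.707107, +1.121320); max(|x|,|y|,|x±y|/√2) = 2.707107 > 1 ⇒ ∉ W

6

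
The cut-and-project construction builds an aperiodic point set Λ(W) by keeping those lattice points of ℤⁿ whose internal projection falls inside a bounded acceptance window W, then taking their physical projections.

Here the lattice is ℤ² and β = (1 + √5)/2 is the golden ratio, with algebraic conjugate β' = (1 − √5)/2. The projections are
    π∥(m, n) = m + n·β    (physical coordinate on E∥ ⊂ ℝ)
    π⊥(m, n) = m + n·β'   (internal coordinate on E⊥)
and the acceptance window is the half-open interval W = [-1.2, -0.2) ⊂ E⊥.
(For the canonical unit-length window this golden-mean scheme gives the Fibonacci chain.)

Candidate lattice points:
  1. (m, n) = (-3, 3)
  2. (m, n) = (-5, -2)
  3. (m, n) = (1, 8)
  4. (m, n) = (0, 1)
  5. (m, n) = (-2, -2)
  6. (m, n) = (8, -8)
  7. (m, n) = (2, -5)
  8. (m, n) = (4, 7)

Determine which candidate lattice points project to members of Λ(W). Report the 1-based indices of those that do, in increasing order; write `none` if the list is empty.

Compute β' = (1−√5)/2 = -0.6180, so π⊥(m,n) = m -0.6180·n.
#1 (-3,3): internal coord -3 + (3)·β' = -4.8541; -4.8541 ∉ [-1.2, -0.2) → out
#2 (-5,-2): internal coord -5 + (-2)·β' = -3.7639; -3.7639 ∉ [-1.2, -0.2) → out
#3 (1,8): internal coord 1 + (8)·β' = -3.9443; -3.9443 ∉ [-1.2, -0.2) → out
#4 (0,1): internal coord 0 + (1)·β' = -0.6180; -0.6180 ∈ [-1.2, -0.2) → IN Λ
#5 (-2,-2): internal coord -2 + (-2)·β' = -0.7639; -0.7639 ∈ [-1.2, -0.2) → IN Λ
#6 (8,-8): internal coord 8 + (-8)·β' = +12.9443; +12.9443 ∉ [-1.2, -0.2) → out
#7 (2,-5): internal coord 2 + (-5)·β' = +5.0902; +5.0902 ∉ [-1.2, -0.2) → out
#8 (4,7): internal coord 4 + (7)·β' = -0.3262; -0.3262 ∈ [-1.2, -0.2) → IN Λ

4, 5, 8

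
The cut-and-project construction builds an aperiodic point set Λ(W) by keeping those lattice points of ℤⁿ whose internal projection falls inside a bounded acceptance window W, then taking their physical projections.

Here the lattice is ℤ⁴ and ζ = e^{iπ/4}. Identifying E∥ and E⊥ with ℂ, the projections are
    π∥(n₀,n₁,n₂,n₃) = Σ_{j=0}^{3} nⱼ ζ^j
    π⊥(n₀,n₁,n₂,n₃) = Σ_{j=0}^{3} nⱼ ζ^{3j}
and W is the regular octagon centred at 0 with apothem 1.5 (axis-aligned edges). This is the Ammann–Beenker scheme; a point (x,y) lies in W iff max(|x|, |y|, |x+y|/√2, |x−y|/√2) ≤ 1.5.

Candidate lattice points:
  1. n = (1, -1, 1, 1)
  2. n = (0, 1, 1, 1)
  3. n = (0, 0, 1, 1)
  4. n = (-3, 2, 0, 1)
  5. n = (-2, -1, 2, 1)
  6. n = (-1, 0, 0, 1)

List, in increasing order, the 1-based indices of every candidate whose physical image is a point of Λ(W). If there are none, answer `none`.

Internal map: ζ^{3j} for j=0..3 gives (1,0), (−√2/2,√2/2), (0,−1), (√2/2,√2/2).
#1 (1, -1, 1, 1): internal (2.41421, -1.00000); octagon support 2.41421 vs apothem 1.5 → ∉ W
#2 (0, 1, 1, 1): internal (0.00000, 0.41421); octagon support 0.41421 vs apothem 1.5 → ∈ W
#3 (0, 0, 1, 1): internal (0.70711, -0.29289); octagon support 0.70711 vs apothem 1.5 → ∈ W
#4 (-3, 2, 0, 1): internal (-3.70711, 2.12132); octagon support 4.12132 vs apothem 1.5 → ∉ W
#5 (-2, -1, 2, 1): internal (-0.58579, -2.00000); octagon support 2.00000 vs apothem 1.5 → ∉ W
#6 (-1, 0, 0, 1): internal (-0.29289, 0.70711); octagon support 0.70711 vs apothem 1.5 → ∈ W

2, 3, 6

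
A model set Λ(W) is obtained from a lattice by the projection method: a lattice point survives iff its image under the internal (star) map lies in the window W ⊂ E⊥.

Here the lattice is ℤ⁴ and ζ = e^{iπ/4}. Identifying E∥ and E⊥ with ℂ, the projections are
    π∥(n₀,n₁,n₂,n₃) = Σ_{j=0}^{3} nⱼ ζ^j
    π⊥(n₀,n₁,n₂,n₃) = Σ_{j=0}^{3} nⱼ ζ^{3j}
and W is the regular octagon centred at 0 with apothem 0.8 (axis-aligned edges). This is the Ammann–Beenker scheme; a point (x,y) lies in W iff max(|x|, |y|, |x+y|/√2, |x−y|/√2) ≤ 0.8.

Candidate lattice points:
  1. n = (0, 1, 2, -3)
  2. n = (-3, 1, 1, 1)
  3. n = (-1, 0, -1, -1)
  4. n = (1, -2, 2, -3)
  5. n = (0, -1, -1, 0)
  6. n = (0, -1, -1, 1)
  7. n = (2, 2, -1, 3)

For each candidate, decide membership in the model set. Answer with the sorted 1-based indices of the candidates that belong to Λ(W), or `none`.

5

With ζ = e^{iπ/4} the internal vectors are ζ^0,ζ^3,ζ^6,ζ^9.
#1 (0, 1, 2, -3): internal (-2.828427, -3.414214); octagon support 4.414214 vs apothem 0.8 → ∉ W
#2 (-3, 1, 1, 1): internal (-3.000000, 0.414214); octagon support 3.000000 vs apothem 0.8 → ∉ W
#3 (-1, 0, -1, -1): internal (-1.707107, 0.292893); octagon support 1.707107 vs apothem 0.8 → ∉ W
#4 (1, -2, 2, -3): internal (0.292893, -5.535534); octagon support 5.535534 vs apothem 0.8 → ∉ W
#5 (0, -1, -1, 0): internal (0.707107, 0.292893); octagon support 0.707107 vs apothem 0.8 → ∈ W
#6 (0, -1, -1, 1): internal (1.414214, 1.000000); octagon support 1.707107 vs apothem 0.8 → ∉ W
#7 (2, 2, -1, 3): internal (2.707107, 4.535534); octagon support 5.121320 vs apothem 0.8 → ∉ W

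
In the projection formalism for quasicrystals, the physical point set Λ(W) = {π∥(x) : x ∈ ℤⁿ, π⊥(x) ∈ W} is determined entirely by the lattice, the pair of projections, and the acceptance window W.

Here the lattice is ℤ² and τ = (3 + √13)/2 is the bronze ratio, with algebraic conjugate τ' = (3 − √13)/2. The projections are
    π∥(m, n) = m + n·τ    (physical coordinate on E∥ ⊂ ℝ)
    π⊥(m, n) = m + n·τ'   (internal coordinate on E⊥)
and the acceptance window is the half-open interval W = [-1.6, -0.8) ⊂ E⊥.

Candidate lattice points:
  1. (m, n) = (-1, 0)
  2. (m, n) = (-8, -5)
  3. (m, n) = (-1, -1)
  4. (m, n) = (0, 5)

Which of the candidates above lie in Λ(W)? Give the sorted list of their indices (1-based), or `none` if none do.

1, 4

τ' = (3−√13)/2 ≈ -0.302776.
[1] lift (-1,0): star map gives -1.000000; window check -1.6 ≤ -1.000000 < -0.8 is true → IN Λ
[2] lift (-8,-5): star map gives -6.486122; window check -1.6 ≤ -6.486122 < -0.8 is false → out
[3] lift (-1,-1): star map gives -0.697224; window check -1.6 ≤ -0.697224 < -0.8 is false → out
[4] lift (0,5): star map gives -1.513878; window check -1.6 ≤ -1.513878 < -0.8 is true → IN Λ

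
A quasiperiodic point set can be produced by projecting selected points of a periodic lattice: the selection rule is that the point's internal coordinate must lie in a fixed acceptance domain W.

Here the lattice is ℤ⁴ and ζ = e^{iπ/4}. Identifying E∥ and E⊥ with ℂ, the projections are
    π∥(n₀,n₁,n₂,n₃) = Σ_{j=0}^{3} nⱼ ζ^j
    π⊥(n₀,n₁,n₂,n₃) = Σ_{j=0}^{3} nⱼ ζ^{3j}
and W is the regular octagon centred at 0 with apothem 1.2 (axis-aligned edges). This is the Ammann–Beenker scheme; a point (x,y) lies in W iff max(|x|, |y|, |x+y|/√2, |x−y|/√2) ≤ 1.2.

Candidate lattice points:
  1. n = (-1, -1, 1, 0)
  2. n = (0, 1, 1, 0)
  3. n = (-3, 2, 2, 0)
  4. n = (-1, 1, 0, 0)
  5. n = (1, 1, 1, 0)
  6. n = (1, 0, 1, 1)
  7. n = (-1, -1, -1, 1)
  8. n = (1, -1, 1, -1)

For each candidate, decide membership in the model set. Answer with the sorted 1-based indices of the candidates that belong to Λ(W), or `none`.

2, 5, 7

With ζ = e^{iπ/4} the internal vectors are ζ^0,ζ^3,ζ^6,ζ^9.
candidate 1: n = (-1, -1, 1, 0) → π⊥ ≈ (-0.2929, -1.7071); max(|x|,|y|,|x±y|/√2) = 1.7071 > 1.2 ⇒ ∉ W
candidate 2: n = (0, 1, 1, 0) → π⊥ ≈ (-0.7071, -0.2929); max(|x|,|y|,|x±y|/√2) = 0.7071 ≤ 1.2 ⇒ ∈ W
candidate 3: n = (-3, 2, 2, 0) → π⊥ ≈ (-4.4142, -0.5858); max(|x|,|y|,|x±y|/√2) = 4.4142 > 1.2 ⇒ ∉ W
candidate 4: n = (-1, 1, 0, 0) → π⊥ ≈ (-1.7071, +0.7071); max(|x|,|y|,|x±y|/√2) = 1.7071 > 1.2 ⇒ ∉ W
candidate 5: n = (1, 1, 1, 0) → π⊥ ≈ (+0.2929, -0.2929); max(|x|,|y|,|x±y|/√2) = 0.4142 ≤ 1.2 ⇒ ∈ W
candidate 6: n = (1, 0, 1, 1) → π⊥ ≈ (+1.7071, -0.2929); max(|x|,|y|,|x±y|/√2) = 1.7071 > 1.2 ⇒ ∉ W
candidate 7: n = (-1, -1, -1, 1) → π⊥ ≈ (+0.4142, +1.0000); max(|x|,|y|,|x±y|/√2) = 1.0000 ≤ 1.2 ⇒ ∈ W
candidate 8: n = (1, -1, 1, -1) → π⊥ ≈ (+1.0000, -2.4142); max(|x|,|y|,|x±y|/√2) = 2.4142 > 1.2 ⇒ ∉ W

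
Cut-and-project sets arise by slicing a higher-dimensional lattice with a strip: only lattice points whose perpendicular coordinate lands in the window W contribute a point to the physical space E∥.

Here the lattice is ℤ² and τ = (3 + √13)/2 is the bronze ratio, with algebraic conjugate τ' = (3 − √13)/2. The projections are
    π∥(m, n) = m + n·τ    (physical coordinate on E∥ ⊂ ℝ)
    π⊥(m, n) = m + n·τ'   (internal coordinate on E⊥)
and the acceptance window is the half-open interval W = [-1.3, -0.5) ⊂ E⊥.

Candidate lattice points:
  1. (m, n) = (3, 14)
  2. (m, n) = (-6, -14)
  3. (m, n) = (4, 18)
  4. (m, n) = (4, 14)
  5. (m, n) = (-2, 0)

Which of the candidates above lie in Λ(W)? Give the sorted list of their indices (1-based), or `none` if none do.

τ' = (3−√13)/2 ≈ -0.30278.
#1 (3,14): internal coord 3 + (14)·τ' = -1.23886; -1.23886 ∈ [-1.3, -0.5) → IN Λ
#2 (-6,-14): internal coord -6 + (-14)·τ' = -1.76114; -1.76114 ∉ [-1.3, -0.5) → out
#3 (4,18): internal coord 4 + (18)·τ' = -1.44996; -1.44996 ∉ [-1.3, -0.5) → out
#4 (4,14): internal coord 4 + (14)·τ' = -0.23886; -0.23886 ∉ [-1.3, -0.5) → out
#5 (-2,0): internal coord -2 + (0)·τ' = -2.00000; -2.00000 ∉ [-1.3, -0.5) → out

1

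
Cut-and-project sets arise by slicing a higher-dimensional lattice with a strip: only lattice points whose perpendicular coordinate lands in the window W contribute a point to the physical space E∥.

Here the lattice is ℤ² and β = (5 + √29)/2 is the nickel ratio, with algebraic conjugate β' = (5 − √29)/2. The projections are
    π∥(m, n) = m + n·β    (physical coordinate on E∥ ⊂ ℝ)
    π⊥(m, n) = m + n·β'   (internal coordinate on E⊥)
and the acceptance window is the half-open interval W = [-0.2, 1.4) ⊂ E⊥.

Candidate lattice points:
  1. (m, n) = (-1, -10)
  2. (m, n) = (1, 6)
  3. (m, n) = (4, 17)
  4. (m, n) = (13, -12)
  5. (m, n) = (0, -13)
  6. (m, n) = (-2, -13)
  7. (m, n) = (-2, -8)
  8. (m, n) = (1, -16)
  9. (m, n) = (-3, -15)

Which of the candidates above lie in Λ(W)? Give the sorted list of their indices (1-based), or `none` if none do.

β' = (5−√29)/2 ≈ -0.19258.
#1 (-1,-10): internal coord -1 + (-10)·β' = +0.92582; +0.92582 ∈ [-0.2, 1.4) → IN Λ
#2 (1,6): internal coord 1 + (6)·β' = -0.15549; -0.15549 ∈ [-0.2, 1.4) → IN Λ
#3 (4,17): internal coord 4 + (17)·β' = +0.72610; +0.72610 ∈ [-0.2, 1.4) → IN Λ
#4 (13,-12): internal coord 13 + (-12)·β' = +15.31099; +15.31099 ∉ [-0.2, 1.4) → out
#5 (0,-13): internal coord 0 + (-13)·β' = +2.50357; +2.50357 ∉ [-0.2, 1.4) → out
#6 (-2,-13): internal coord -2 + (-13)·β' = +0.50357; +0.50357 ∈ [-0.2, 1.4) → IN Λ
#7 (-2,-8): internal coord -2 + (-8)·β' = -0.45934; -0.45934 ∉ [-0.2, 1.4) → out
#8 (1,-16): internal coord 1 + (-16)·β' = +4.08132; +4.08132 ∉ [-0.2, 1.4) → out
#9 (-3,-15): internal coord -3 + (-15)·β' = -0.11126; -0.11126 ∈ [-0.2, 1.4) → IN Λ

1, 2, 3, 6, 9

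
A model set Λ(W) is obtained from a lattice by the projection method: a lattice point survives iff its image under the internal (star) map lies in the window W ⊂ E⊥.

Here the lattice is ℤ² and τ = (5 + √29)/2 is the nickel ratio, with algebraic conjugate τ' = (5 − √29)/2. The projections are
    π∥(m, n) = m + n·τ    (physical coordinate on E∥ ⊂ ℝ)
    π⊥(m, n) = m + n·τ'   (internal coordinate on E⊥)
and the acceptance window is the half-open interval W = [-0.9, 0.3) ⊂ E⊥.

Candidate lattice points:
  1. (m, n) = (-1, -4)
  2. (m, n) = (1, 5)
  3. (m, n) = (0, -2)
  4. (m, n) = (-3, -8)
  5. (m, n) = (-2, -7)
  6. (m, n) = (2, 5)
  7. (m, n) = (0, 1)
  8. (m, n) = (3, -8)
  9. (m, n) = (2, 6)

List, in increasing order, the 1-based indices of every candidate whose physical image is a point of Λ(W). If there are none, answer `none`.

1, 2, 5, 7

Numerically τ ≈ 5.1926 and τ' = −1/τ ≈ -0.1926.
[1] lift (-1,-4): star map gives -0.2297; window check -0.9 ≤ -0.2297 < 0.3 is true → IN Λ
[2] lift (1,5): star map gives 0.0371; window check -0.9 ≤ 0.0371 < 0.3 is true → IN Λ
[3] lift (0,-2): star map gives 0.3852; window check -0.9 ≤ 0.3852 < 0.3 is false → out
[4] lift (-3,-8): star map gives -1.4593; window check -0.9 ≤ -1.4593 < 0.3 is false → out
[5] lift (-2,-7): star map gives -0.6519; window check -0.9 ≤ -0.6519 < 0.3 is true → IN Λ
[6] lift (2,5): star map gives 1.0371; window check -0.9 ≤ 1.0371 < 0.3 is false → out
[7] lift (0,1): star map gives -0.1926; window check -0.9 ≤ -0.1926 < 0.3 is true → IN Λ
[8] lift (3,-8): star map gives 4.5407; window check -0.9 ≤ 4.5407 < 0.3 is false → out
[9] lift (2,6): star map gives 0.8445; window check -0.9 ≤ 0.8445 < 0.3 is false → out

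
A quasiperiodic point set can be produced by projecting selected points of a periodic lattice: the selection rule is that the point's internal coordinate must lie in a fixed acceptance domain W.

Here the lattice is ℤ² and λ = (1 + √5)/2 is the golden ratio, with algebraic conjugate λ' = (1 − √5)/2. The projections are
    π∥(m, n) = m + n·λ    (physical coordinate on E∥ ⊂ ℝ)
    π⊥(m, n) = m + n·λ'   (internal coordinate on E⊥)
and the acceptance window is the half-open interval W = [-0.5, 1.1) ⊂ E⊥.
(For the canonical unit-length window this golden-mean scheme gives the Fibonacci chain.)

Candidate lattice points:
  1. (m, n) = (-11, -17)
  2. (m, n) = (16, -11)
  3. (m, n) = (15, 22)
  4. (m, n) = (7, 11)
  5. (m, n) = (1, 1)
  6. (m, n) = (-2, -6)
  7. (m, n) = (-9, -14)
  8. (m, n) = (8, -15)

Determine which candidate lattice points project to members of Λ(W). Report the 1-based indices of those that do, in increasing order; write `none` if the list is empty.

1, 4, 5, 7

Compute λ' = (1−√5)/2 = -0.618034, so π⊥(m,n) = m -0.618034·n.
[1] lift (-11,-17): star map gives -0.493422; window check -0.5 ≤ -0.493422 < 1.1 is true → IN Λ
[2] lift (16,-11): star map gives 22.798374; window check -0.5 ≤ 22.798374 < 1.1 is false → out
[3] lift (15,22): star map gives 1.403252; window check -0.5 ≤ 1.403252 < 1.1 is false → out
[4] lift (7,11): star map gives 0.201626; window check -0.5 ≤ 0.201626 < 1.1 is true → IN Λ
[5] lift (1,1): star map gives 0.381966; window check -0.5 ≤ 0.381966 < 1.1 is true → IN Λ
[6] lift (-2,-6): star map gives 1.708204; window check -0.5 ≤ 1.708204 < 1.1 is false → out
[7] lift (-9,-14): star map gives -0.347524; window check -0.5 ≤ -0.347524 < 1.1 is true → IN Λ
[8] lift (8,-15): star map gives 17.270510; window check -0.5 ≤ 17.270510 < 1.1 is false → out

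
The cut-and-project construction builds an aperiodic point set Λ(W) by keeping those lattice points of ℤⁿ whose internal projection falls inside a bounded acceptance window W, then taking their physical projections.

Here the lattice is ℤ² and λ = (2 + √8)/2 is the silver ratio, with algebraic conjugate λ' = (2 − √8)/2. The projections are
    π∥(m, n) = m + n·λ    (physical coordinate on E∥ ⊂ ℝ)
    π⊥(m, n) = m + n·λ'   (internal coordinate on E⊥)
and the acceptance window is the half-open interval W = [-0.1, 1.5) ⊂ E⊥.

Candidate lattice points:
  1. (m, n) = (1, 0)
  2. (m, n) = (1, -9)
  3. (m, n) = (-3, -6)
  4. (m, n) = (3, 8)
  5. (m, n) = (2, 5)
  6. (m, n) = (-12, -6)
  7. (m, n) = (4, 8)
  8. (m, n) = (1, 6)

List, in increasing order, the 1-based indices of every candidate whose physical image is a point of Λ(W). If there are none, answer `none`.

1, 5, 7

Numerically λ ≈ 2.4142 and λ' = −1/λ ≈ -0.4142.
[1] lift (1,0): star map gives 1.0000; window check -0.1 ≤ 1.0000 < 1.5 is true → IN Λ
[2] lift (1,-9): star map gives 4.7279; window check -0.1 ≤ 4.7279 < 1.5 is false → out
[3] lift (-3,-6): star map gives -0.5147; window check -0.1 ≤ -0.5147 < 1.5 is false → out
[4] lift (3,8): star map gives -0.3137; window check -0.1 ≤ -0.3137 < 1.5 is false → out
[5] lift (2,5): star map gives -0.0711; window check -0.1 ≤ -0.0711 < 1.5 is true → IN Λ
[6] lift (-12,-6): star map gives -9.5147; window check -0.1 ≤ -9.5147 < 1.5 is false → out
[7] lift (4,8): star map gives 0.6863; window check -0.1 ≤ 0.6863 < 1.5 is true → IN Λ
[8] lift (1,6): star map gives -1.4853; window check -0.1 ≤ -1.4853 < 1.5 is false → out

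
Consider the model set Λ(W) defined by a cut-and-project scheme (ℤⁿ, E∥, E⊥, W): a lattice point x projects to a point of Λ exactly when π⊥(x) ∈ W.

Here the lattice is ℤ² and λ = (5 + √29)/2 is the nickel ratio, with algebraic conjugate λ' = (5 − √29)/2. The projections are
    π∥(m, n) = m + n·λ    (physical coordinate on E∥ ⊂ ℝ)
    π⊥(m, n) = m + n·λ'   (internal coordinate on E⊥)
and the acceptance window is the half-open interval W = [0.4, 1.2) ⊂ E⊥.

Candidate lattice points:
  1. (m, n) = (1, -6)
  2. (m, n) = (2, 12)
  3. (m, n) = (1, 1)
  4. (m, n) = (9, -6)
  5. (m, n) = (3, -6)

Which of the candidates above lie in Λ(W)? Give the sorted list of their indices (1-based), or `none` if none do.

Numerically λ ≈ 5.19258 and λ' = −1/λ ≈ -0.19258.
candidate 1: (m,n)=(1,-6) → π∥ = 1-6·λ ≈ -30.15549, π⊥ = 1-6·λ' ≈ 2.15549 ∉ [0.4, 1.2) ⇒ out
candidate 2: (m,n)=(2,12) → π∥ = 2+12·λ ≈ 64.31099, π⊥ = 2+12·λ' ≈ -0.31099 ∉ [0.4, 1.2) ⇒ out
candidate 3: (m,n)=(1,1) → π∥ = 1+1·λ ≈ 6.19258, π⊥ = 1+1·λ' ≈ 0.80742 ∈ [0.4, 1.2) ⇒ IN Λ
candidate 4: (m,n)=(9,-6) → π∥ = 9-6·λ ≈ -22.15549, π⊥ = 9-6·λ' ≈ 10.15549 ∉ [0.4, 1.2) ⇒ out
candidate 5: (m,n)=(3,-6) → π∥ = 3-6·λ ≈ -28.15549, π⊥ = 3-6·λ' ≈ 4.15549 ∉ [0.4, 1.2) ⇒ out

3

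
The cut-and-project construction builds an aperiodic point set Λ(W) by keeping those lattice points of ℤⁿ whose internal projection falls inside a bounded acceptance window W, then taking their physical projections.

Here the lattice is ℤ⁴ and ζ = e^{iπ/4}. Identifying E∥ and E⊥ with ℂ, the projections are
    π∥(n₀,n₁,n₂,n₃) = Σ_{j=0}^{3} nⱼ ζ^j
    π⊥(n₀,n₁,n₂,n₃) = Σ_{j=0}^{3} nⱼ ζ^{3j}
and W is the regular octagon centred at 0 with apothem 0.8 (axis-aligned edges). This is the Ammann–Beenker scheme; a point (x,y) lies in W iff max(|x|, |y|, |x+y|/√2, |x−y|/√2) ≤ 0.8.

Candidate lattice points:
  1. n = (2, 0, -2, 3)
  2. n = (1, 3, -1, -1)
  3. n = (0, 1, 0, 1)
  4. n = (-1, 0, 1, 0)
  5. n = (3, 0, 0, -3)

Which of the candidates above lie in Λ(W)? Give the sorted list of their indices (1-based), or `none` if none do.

Internal map: ζ^{3j} for j=0..3 gives (1,0), (−√2/2,√2/2), (0,−1), (√2/2,√2/2).
#1 (2, 0, -2, 3): internal (4.1213, 4.1213); octagon support 5.8284 vs apothem 0.8 → ∉ W
#2 (1, 3, -1, -1): internal (-1.8284, 2.4142); octagon support 3.0000 vs apothem 0.8 → ∉ W
#3 (0, 1, 0, 1): internal (0.0000, 1.4142); octagon support 1.4142 vs apothem 0.8 → ∉ W
#4 (-1, 0, 1, 0): internal (-1.0000, -1.0000); octagon support 1.4142 vs apothem 0.8 → ∉ W
#5 (3, 0, 0, -3): internal (0.8787, -2.1213); octagon support 2.1213 vs apothem 0.8 → ∉ W

none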